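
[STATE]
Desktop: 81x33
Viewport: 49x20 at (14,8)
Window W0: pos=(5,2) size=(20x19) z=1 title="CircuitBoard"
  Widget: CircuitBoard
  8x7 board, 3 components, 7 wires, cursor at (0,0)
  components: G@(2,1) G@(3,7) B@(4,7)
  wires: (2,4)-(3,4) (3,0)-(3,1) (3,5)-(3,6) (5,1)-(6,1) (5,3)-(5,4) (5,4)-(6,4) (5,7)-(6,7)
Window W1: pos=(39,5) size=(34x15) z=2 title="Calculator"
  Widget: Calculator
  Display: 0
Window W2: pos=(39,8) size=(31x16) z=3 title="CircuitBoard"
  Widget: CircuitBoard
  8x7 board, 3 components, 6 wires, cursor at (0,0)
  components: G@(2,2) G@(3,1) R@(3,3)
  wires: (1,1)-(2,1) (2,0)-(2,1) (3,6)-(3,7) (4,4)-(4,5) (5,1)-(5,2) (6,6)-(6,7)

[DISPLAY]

          ┃              ┏━━━━━━━━━━━━━━━━━━━━━━━
          ┃              ┃ CircuitBoard          
G         ┃              ┠───────────────────────
          ┃              ┃   0 1 2 3 4 5 6 7     
·         ┃              ┃0  [.]                 
          ┃              ┃                       
          ┃              ┃1       ·              
          ┃              ┃        │              
·       · ┃              ┃2   · ─ ·   G          
│         ┃              ┃                       
·         ┃              ┃3       G       R      
(0,0)     ┃              ┃                       
━━━━━━━━━━┛              ┃4                   · ─
                         ┃                       
                         ┃5       · ─ ·          
                         ┗━━━━━━━━━━━━━━━━━━━━━━━
                                                 
                                                 
                                                 
                                                 


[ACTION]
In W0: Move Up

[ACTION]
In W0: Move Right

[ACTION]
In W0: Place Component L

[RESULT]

          ┃              ┏━━━━━━━━━━━━━━━━━━━━━━━
          ┃              ┃ CircuitBoard          
G         ┃              ┠───────────────────────
          ┃              ┃   0 1 2 3 4 5 6 7     
·         ┃              ┃0  [.]                 
          ┃              ┃                       
          ┃              ┃1       ·              
          ┃              ┃        │              
·       · ┃              ┃2   · ─ ·   G          
│         ┃              ┃                       
·         ┃              ┃3       G       R      
(0,1)     ┃              ┃                       
━━━━━━━━━━┛              ┃4                   · ─
                         ┃                       
                         ┃5       · ─ ·          
                         ┗━━━━━━━━━━━━━━━━━━━━━━━
                                                 
                                                 
                                                 
                                                 


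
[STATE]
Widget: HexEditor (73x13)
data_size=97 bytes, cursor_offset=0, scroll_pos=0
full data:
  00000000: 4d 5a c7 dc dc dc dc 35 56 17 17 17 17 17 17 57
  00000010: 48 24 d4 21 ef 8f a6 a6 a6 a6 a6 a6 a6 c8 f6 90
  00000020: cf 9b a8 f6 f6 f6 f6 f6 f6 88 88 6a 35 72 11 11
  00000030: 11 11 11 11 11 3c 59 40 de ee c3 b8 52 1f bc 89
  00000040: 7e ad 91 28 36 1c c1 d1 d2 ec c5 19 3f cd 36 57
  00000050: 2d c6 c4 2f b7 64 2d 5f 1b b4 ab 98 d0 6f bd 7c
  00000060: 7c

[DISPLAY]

00000000  4D 5a c7 dc dc dc dc 35  56 17 17 17 17 17 17 57  |MZ.....5V...
00000010  48 24 d4 21 ef 8f a6 a6  a6 a6 a6 a6 a6 c8 f6 90  |H$.!........
00000020  cf 9b a8 f6 f6 f6 f6 f6  f6 88 88 6a 35 72 11 11  |...........j
00000030  11 11 11 11 11 3c 59 40  de ee c3 b8 52 1f bc 89  |.....<Y@....
00000040  7e ad 91 28 36 1c c1 d1  d2 ec c5 19 3f cd 36 57  |~..(6.......
00000050  2d c6 c4 2f b7 64 2d 5f  1b b4 ab 98 d0 6f bd 7c  |-../.d-_....
00000060  7c                                                ||           
                                                                         
                                                                         
                                                                         
                                                                         
                                                                         
                                                                         


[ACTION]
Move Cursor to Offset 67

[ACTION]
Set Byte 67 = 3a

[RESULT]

00000000  4d 5a c7 dc dc dc dc 35  56 17 17 17 17 17 17 57  |MZ.....5V...
00000010  48 24 d4 21 ef 8f a6 a6  a6 a6 a6 a6 a6 c8 f6 90  |H$.!........
00000020  cf 9b a8 f6 f6 f6 f6 f6  f6 88 88 6a 35 72 11 11  |...........j
00000030  11 11 11 11 11 3c 59 40  de ee c3 b8 52 1f bc 89  |.....<Y@....
00000040  7e ad 91 3A 36 1c c1 d1  d2 ec c5 19 3f cd 36 57  |~..:6.......
00000050  2d c6 c4 2f b7 64 2d 5f  1b b4 ab 98 d0 6f bd 7c  |-../.d-_....
00000060  7c                                                ||           
                                                                         
                                                                         
                                                                         
                                                                         
                                                                         
                                                                         


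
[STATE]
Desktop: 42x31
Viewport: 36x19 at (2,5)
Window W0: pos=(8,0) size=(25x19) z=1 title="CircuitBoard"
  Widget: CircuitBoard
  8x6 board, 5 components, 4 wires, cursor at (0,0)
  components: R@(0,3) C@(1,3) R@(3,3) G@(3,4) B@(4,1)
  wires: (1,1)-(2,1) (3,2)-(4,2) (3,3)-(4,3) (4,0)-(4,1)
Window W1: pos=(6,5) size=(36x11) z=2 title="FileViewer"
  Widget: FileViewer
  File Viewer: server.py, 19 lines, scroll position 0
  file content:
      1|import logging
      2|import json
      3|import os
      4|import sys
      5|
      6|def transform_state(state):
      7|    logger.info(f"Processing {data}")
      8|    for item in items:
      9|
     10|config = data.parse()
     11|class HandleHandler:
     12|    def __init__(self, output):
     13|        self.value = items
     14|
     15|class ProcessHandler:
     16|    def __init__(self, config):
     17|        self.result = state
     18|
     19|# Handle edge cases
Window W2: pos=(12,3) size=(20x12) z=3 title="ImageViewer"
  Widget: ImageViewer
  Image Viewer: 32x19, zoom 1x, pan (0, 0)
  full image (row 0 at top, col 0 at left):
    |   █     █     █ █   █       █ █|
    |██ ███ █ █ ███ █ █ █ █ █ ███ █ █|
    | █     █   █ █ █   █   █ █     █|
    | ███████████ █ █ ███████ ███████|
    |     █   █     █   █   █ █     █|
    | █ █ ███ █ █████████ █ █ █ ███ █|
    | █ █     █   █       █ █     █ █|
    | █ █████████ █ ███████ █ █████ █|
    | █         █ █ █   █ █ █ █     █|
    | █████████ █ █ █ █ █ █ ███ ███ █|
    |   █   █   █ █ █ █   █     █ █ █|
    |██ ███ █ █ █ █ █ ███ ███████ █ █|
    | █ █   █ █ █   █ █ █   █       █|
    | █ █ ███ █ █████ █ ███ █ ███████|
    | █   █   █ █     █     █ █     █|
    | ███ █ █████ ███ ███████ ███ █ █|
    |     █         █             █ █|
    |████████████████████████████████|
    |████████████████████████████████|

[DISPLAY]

    ┏━━━━━┠──────────────────┨━━━━━━
    ┃ File┃   █     █     █ █┃      
    ┠─────┃██ ███ █ █ ███ █ █┃──────
    ┃impor┃ █     █   █ █ █  ┃      
    ┃impor┃ ███████████ █ █ █┃      
    ┃impor┃     █   █     █  ┃      
    ┃impor┃ █ █ ███ █ ███████┃      
    ┃     ┃ █ █     █   █    ┃      
    ┃def t┃ █ █████████ █ ███┃):    
    ┃    l┗━━━━━━━━━━━━━━━━━━┛ing {d
    ┗━━━━━━━━━━━━━━━━━━━━━━━━━━━━━━━
      ┃                       ┃     
      ┃                       ┃     
      ┗━━━━━━━━━━━━━━━━━━━━━━━┛     
                                    
                                    
                                    
                                    
                                    


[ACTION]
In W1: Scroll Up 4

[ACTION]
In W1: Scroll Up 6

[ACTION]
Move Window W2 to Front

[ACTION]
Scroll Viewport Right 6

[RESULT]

┏━━━━━┠──────────────────┨━━━━━━━━━┓
┃ File┃   █     █     █ █┃         ┃
┠─────┃██ ███ █ █ ███ █ █┃─────────┨
┃impor┃ █     █   █ █ █  ┃        ▲┃
┃impor┃ ███████████ █ █ █┃        █┃
┃impor┃     █   █     █  ┃        ░┃
┃impor┃ █ █ ███ █ ███████┃        ░┃
┃     ┃ █ █     █   █    ┃        ░┃
┃def t┃ █ █████████ █ ███┃):      ░┃
┃    l┗━━━━━━━━━━━━━━━━━━┛ing {dat▼┃
┗━━━━━━━━━━━━━━━━━━━━━━━━━━━━━━━━━━┛
  ┃                       ┃         
  ┃                       ┃         
  ┗━━━━━━━━━━━━━━━━━━━━━━━┛         
                                    
                                    
                                    
                                    
                                    


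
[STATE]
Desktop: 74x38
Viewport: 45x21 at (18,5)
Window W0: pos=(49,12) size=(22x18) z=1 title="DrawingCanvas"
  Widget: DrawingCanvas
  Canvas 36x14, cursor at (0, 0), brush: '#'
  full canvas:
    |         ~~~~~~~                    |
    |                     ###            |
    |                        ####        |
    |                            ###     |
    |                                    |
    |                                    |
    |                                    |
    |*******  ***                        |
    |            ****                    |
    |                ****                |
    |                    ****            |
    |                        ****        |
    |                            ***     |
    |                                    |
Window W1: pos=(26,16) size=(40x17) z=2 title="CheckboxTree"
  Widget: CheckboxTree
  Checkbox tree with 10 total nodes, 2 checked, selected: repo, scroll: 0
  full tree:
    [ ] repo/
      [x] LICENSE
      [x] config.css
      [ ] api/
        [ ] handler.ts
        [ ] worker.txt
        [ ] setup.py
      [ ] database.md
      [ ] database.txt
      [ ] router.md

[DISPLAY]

                                             
                                             
                                             
                                             
                                             
                                             
                                             
                               ┏━━━━━━━━━━━━━
                               ┃ DrawingCanva
                               ┠─────────────
                               ┃+        ~~~~
        ┏━━━━━━━━━━━━━━━━━━━━━━━━━━━━━━━━━━━━
        ┃ CheckboxTree                       
        ┠────────────────────────────────────
        ┃>[-] repo/                          
        ┃   [x] LICENSE                      
        ┃   [x] config.css                   
        ┃   [ ] api/                         
        ┃     [ ] handler.ts                 
        ┃     [ ] worker.txt                 
        ┃     [ ] setup.py                   


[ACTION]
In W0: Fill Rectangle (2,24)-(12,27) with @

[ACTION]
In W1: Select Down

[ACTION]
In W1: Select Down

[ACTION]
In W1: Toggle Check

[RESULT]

                                             
                                             
                                             
                                             
                                             
                                             
                                             
                               ┏━━━━━━━━━━━━━
                               ┃ DrawingCanva
                               ┠─────────────
                               ┃+        ~~~~
        ┏━━━━━━━━━━━━━━━━━━━━━━━━━━━━━━━━━━━━
        ┃ CheckboxTree                       
        ┠────────────────────────────────────
        ┃ [-] repo/                          
        ┃   [x] LICENSE                      
        ┃>  [ ] config.css                   
        ┃   [ ] api/                         
        ┃     [ ] handler.ts                 
        ┃     [ ] worker.txt                 
        ┃     [ ] setup.py                   


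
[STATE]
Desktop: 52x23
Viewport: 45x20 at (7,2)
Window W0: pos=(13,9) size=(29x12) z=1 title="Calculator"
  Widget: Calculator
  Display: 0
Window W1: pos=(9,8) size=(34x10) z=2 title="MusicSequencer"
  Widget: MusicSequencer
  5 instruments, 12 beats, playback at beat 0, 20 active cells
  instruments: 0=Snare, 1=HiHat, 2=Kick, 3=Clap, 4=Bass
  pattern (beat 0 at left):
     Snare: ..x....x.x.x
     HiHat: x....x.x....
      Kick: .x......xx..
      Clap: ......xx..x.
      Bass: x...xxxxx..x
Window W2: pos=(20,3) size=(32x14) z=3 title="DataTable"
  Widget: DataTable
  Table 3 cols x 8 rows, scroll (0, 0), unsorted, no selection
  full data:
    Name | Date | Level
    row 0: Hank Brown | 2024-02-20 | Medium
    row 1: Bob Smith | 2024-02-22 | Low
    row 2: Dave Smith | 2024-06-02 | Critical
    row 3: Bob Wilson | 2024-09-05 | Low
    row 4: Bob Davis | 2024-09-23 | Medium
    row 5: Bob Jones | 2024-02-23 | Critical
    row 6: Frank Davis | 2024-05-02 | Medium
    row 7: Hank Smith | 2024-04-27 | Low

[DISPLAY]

                                             
             ┏━━━━━━━━━━━━━━━━━━━━━━━━━━━━━━┓
             ┃ DataTable                    ┃
             ┠──────────────────────────────┨
             ┃Name       │Date      │Level  ┃
             ┃───────────┼──────────┼───────┃
  ┏━━━━━━━━━━┃Hank Brown │2024-02-20│Medium ┃
  ┃ MusicSequ┃Bob Smith  │2024-02-22│Low    ┃
  ┠──────────┃Dave Smith │2024-06-02│Critica┃
  ┃      ▼123┃Bob Wilson │2024-09-05│Low    ┃
  ┃ Snare··█·┃Bob Davis  │2024-09-23│Medium ┃
  ┃ HiHat█···┃Bob Jones  │2024-02-23│Critica┃
  ┃  Kick·█··┃Frank Davis│2024-05-02│Medium ┃
  ┃  Clap····┃Hank Smith │2024-04-27│Low    ┃
  ┃  Bass█···┗━━━━━━━━━━━━━━━━━━━━━━━━━━━━━━┛
  ┗━━━━━━━━━━━━━━━━━━━━━━━━━━━━━━━━┛         
      ┃│ 1 │ 2 │ 3 │ - │          ┃          
      ┃└───┴───┴───┴───┘          ┃          
      ┗━━━━━━━━━━━━━━━━━━━━━━━━━━━┛          
                                             


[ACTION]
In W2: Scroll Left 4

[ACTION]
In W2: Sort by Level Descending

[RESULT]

                                             
             ┏━━━━━━━━━━━━━━━━━━━━━━━━━━━━━━┓
             ┃ DataTable                    ┃
             ┠──────────────────────────────┨
             ┃Name       │Date      │Level  ┃
             ┃───────────┼──────────┼───────┃
  ┏━━━━━━━━━━┃Hank Brown │2024-02-20│Medium ┃
  ┃ MusicSequ┃Bob Davis  │2024-09-23│Medium ┃
  ┠──────────┃Frank Davis│2024-05-02│Medium ┃
  ┃      ▼123┃Bob Smith  │2024-02-22│Low    ┃
  ┃ Snare··█·┃Bob Wilson │2024-09-05│Low    ┃
  ┃ HiHat█···┃Hank Smith │2024-04-27│Low    ┃
  ┃  Kick·█··┃Dave Smith │2024-06-02│Critica┃
  ┃  Clap····┃Bob Jones  │2024-02-23│Critica┃
  ┃  Bass█···┗━━━━━━━━━━━━━━━━━━━━━━━━━━━━━━┛
  ┗━━━━━━━━━━━━━━━━━━━━━━━━━━━━━━━━┛         
      ┃│ 1 │ 2 │ 3 │ - │          ┃          
      ┃└───┴───┴───┴───┘          ┃          
      ┗━━━━━━━━━━━━━━━━━━━━━━━━━━━┛          
                                             


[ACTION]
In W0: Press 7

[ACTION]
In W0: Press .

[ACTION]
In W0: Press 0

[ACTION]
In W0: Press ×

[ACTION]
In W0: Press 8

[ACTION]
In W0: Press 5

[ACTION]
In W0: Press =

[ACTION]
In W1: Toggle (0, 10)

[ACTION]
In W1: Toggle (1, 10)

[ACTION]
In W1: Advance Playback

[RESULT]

                                             
             ┏━━━━━━━━━━━━━━━━━━━━━━━━━━━━━━┓
             ┃ DataTable                    ┃
             ┠──────────────────────────────┨
             ┃Name       │Date      │Level  ┃
             ┃───────────┼──────────┼───────┃
  ┏━━━━━━━━━━┃Hank Brown │2024-02-20│Medium ┃
  ┃ MusicSequ┃Bob Davis  │2024-09-23│Medium ┃
  ┠──────────┃Frank Davis│2024-05-02│Medium ┃
  ┃      0▼23┃Bob Smith  │2024-02-22│Low    ┃
  ┃ Snare··█·┃Bob Wilson │2024-09-05│Low    ┃
  ┃ HiHat█···┃Hank Smith │2024-04-27│Low    ┃
  ┃  Kick·█··┃Dave Smith │2024-06-02│Critica┃
  ┃  Clap····┃Bob Jones  │2024-02-23│Critica┃
  ┃  Bass█···┗━━━━━━━━━━━━━━━━━━━━━━━━━━━━━━┛
  ┗━━━━━━━━━━━━━━━━━━━━━━━━━━━━━━━━┛         
      ┃│ 1 │ 2 │ 3 │ - │          ┃          
      ┃└───┴───┴───┴───┘          ┃          
      ┗━━━━━━━━━━━━━━━━━━━━━━━━━━━┛          
                                             


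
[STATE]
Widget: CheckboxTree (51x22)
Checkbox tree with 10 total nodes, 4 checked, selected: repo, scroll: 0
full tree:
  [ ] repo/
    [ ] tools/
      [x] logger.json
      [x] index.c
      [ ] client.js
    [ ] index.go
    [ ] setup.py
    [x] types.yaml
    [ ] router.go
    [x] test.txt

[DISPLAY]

>[-] repo/                                         
   [-] tools/                                      
     [x] logger.json                               
     [x] index.c                                   
     [ ] client.js                                 
   [ ] index.go                                    
   [ ] setup.py                                    
   [x] types.yaml                                  
   [ ] router.go                                   
   [x] test.txt                                    
                                                   
                                                   
                                                   
                                                   
                                                   
                                                   
                                                   
                                                   
                                                   
                                                   
                                                   
                                                   


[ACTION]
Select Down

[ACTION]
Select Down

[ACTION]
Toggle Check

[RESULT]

 [-] repo/                                         
   [-] tools/                                      
>    [ ] logger.json                               
     [x] index.c                                   
     [ ] client.js                                 
   [ ] index.go                                    
   [ ] setup.py                                    
   [x] types.yaml                                  
   [ ] router.go                                   
   [x] test.txt                                    
                                                   
                                                   
                                                   
                                                   
                                                   
                                                   
                                                   
                                                   
                                                   
                                                   
                                                   
                                                   


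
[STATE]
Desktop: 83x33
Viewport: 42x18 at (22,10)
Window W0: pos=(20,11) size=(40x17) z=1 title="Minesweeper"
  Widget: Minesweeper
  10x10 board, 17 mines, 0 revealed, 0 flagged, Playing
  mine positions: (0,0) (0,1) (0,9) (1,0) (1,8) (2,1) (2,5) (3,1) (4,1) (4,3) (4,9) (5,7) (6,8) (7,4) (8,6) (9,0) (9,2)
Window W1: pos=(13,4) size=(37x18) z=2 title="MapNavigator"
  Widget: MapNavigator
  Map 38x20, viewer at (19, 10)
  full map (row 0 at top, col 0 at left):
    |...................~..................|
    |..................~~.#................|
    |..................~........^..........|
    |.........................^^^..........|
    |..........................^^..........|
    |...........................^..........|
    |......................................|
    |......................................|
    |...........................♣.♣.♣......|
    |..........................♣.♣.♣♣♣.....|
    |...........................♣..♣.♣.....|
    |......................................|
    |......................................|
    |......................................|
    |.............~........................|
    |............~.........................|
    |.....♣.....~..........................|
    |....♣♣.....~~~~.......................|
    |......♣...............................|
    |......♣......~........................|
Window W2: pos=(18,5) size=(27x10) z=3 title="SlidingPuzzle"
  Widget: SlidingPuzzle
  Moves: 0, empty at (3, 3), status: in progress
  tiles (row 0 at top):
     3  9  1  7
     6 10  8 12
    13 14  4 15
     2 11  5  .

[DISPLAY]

──┼────┼────┼────┤    ┃....┃              
6 │ 10 │  8 │ 12 │    ┃....┃━━━━━━━━━┓    
──┼────┼────┼────┤    ┃....┃         ┃    
3 │ 14 │  4 │ 15 │    ┃....┃─────────┨    
━━━━━━━━━━━━━━━━━━━━━━┛....┃         ┃    
...........................┃         ┃    
...........................┃         ┃    
...........................┃         ┃    
...~.......................┃         ┃    
..~........................┃         ┃    
.~.........................┃         ┃    
━━━━━━━━━━━━━━━━━━━━━━━━━━━┛         ┃    
■■■■■■■■■                            ┃    
■■■■■■■■■                            ┃    
                                     ┃    
                                     ┃    
                                     ┃    
━━━━━━━━━━━━━━━━━━━━━━━━━━━━━━━━━━━━━┛    


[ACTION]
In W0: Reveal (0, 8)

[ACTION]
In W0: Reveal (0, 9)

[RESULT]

──┼────┼────┼────┤    ┃....┃              
6 │ 10 │  8 │ 12 │    ┃....┃━━━━━━━━━┓    
──┼────┼────┼────┤    ┃....┃         ┃    
3 │ 14 │  4 │ 15 │    ┃....┃─────────┨    
━━━━━━━━━━━━━━━━━━━━━━┛....┃         ┃    
...........................┃         ┃    
...........................┃         ┃    
...........................┃         ┃    
...~.......................┃         ┃    
..~........................┃         ┃    
.~.........................┃         ┃    
━━━━━━━━━━━━━━━━━━━━━━━━━━━┛         ┃    
■■■■■✹■■■                            ┃    
■✹■■■■■■■                            ┃    
                                     ┃    
                                     ┃    
                                     ┃    
━━━━━━━━━━━━━━━━━━━━━━━━━━━━━━━━━━━━━┛    


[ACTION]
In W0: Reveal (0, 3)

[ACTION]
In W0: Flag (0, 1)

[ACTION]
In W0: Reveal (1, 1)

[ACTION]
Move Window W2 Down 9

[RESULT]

...........................┃              
...........................┃━━━━━━━━━┓    
.................♣.♣.♣.....┃         ┃    
................♣.♣.♣♣♣....┃─────────┨    
━━━━━━━━━━━━━━━━━━━━━━┓....┃         ┃    
idingPuzzle           ┃....┃         ┃    
──────────────────────┨....┃         ┃    
──┬────┬────┬────┐    ┃....┃         ┃    
3 │  9 │  1 │  7 │    ┃....┃         ┃    
──┼────┼────┼────┤    ┃....┃         ┃    
6 │ 10 │  8 │ 12 │    ┃....┃         ┃    
──┼────┼────┼────┤    ┃━━━━┛         ┃    
3 │ 14 │  4 │ 15 │    ┃              ┃    
━━━━━━━━━━━━━━━━━━━━━━┛              ┃    
                                     ┃    
                                     ┃    
                                     ┃    
━━━━━━━━━━━━━━━━━━━━━━━━━━━━━━━━━━━━━┛    


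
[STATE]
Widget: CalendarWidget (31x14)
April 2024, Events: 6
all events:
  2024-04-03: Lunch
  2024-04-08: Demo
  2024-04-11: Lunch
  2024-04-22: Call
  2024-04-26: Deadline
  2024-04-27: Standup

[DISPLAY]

           April 2024          
Mo Tu We Th Fr Sa Su           
 1  2  3*  4  5  6  7          
 8*  9 10 11* 12 13 14         
15 16 17 18 19 20 21           
22* 23 24 25 26* 27* 28        
29 30                          
                               
                               
                               
                               
                               
                               
                               


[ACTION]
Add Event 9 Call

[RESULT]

           April 2024          
Mo Tu We Th Fr Sa Su           
 1  2  3*  4  5  6  7          
 8*  9* 10 11* 12 13 14        
15 16 17 18 19 20 21           
22* 23 24 25 26* 27* 28        
29 30                          
                               
                               
                               
                               
                               
                               
                               


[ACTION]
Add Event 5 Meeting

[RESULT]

           April 2024          
Mo Tu We Th Fr Sa Su           
 1  2  3*  4  5*  6  7         
 8*  9* 10 11* 12 13 14        
15 16 17 18 19 20 21           
22* 23 24 25 26* 27* 28        
29 30                          
                               
                               
                               
                               
                               
                               
                               


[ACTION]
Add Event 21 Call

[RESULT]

           April 2024          
Mo Tu We Th Fr Sa Su           
 1  2  3*  4  5*  6  7         
 8*  9* 10 11* 12 13 14        
15 16 17 18 19 20 21*          
22* 23 24 25 26* 27* 28        
29 30                          
                               
                               
                               
                               
                               
                               
                               


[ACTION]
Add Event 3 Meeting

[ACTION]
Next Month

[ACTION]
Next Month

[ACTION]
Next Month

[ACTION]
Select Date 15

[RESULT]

           July 2024           
Mo Tu We Th Fr Sa Su           
 1  2  3  4  5  6  7           
 8  9 10 11 12 13 14           
[15] 16 17 18 19 20 21         
22 23 24 25 26 27 28           
29 30 31                       
                               
                               
                               
                               
                               
                               
                               


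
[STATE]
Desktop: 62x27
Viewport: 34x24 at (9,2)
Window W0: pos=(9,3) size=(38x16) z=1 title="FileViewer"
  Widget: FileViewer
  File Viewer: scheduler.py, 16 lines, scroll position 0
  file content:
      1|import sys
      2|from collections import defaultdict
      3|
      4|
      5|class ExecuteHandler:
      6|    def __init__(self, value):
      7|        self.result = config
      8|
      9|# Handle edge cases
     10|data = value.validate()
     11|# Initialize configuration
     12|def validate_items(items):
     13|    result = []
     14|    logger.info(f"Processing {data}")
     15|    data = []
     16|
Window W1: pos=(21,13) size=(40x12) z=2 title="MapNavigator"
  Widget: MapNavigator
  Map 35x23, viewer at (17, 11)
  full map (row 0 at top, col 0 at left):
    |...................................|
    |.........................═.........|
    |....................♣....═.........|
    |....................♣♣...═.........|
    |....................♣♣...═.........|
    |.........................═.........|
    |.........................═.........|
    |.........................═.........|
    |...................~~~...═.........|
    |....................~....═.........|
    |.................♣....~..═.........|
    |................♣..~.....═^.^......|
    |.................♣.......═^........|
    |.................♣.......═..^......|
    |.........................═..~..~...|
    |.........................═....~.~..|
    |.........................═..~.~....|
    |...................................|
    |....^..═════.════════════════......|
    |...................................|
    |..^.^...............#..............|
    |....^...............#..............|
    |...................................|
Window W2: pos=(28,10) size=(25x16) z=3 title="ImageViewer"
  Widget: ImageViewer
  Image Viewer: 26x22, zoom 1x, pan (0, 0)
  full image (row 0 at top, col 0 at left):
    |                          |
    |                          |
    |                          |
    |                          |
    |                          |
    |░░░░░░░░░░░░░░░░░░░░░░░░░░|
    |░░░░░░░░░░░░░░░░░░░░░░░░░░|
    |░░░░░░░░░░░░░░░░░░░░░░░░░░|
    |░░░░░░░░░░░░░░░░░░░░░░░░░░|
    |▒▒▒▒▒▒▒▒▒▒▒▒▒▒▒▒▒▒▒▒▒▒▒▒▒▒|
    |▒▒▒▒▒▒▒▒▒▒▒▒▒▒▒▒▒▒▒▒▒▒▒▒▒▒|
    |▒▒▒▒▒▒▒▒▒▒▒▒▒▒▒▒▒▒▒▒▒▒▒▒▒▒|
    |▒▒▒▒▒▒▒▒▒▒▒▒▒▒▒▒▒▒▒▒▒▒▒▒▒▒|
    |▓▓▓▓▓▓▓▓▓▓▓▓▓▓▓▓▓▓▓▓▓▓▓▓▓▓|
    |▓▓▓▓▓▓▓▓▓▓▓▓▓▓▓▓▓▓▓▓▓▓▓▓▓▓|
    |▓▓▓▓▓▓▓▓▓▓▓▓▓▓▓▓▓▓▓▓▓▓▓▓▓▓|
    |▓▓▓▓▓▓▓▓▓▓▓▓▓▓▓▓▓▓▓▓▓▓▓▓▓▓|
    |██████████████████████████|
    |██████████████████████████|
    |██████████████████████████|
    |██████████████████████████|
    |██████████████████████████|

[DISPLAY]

                                  
┏━━━━━━━━━━━━━━━━━━━━━━━━━━━━━━━━━
┃ FileViewer                      
┠─────────────────────────────────
┃import sys                       
┃from collections import defaultdi
┃                                 
┃                                 
┃class ExecuteHandl┏━━━━━━━━━━━━━━
┃    def __init__(s┃ ImageViewer  
┃        self.resul┠──────────────
┃           ┏━━━━━━┃              
┃# Handle ed┃ MapNa┃              
┃data = valu┠──────┃              
┃# Initializ┃  ....┃              
┃def validat┃  ....┃              
┗━━━━━━━━━━━┃  ....┃░░░░░░░░░░░░░░
            ┃  ....┃░░░░░░░░░░░░░░
            ┃  ....┃░░░░░░░░░░░░░░
            ┃  ....┃░░░░░░░░░░░░░░
            ┃  ....┃▒▒▒▒▒▒▒▒▒▒▒▒▒▒
            ┃  ....┃▒▒▒▒▒▒▒▒▒▒▒▒▒▒
            ┗━━━━━━┃▒▒▒▒▒▒▒▒▒▒▒▒▒▒
                   ┗━━━━━━━━━━━━━━


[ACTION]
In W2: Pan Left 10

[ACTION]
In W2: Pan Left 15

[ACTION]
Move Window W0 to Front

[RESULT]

                                  
┏━━━━━━━━━━━━━━━━━━━━━━━━━━━━━━━━━
┃ FileViewer                      
┠─────────────────────────────────
┃import sys                       
┃from collections import defaultdi
┃                                 
┃                                 
┃class ExecuteHandler:            
┃    def __init__(self, value):   
┃        self.result = config     
┃                                 
┃# Handle edge cases              
┃data = value.validate()          
┃# Initialize configuration       
┃def validate_items(items):       
┗━━━━━━━━━━━━━━━━━━━━━━━━━━━━━━━━━
            ┃  ....┃░░░░░░░░░░░░░░
            ┃  ....┃░░░░░░░░░░░░░░
            ┃  ....┃░░░░░░░░░░░░░░
            ┃  ....┃▒▒▒▒▒▒▒▒▒▒▒▒▒▒
            ┃  ....┃▒▒▒▒▒▒▒▒▒▒▒▒▒▒
            ┗━━━━━━┃▒▒▒▒▒▒▒▒▒▒▒▒▒▒
                   ┗━━━━━━━━━━━━━━


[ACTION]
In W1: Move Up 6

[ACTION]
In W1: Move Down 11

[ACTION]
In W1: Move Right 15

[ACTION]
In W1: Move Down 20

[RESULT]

                                  
┏━━━━━━━━━━━━━━━━━━━━━━━━━━━━━━━━━
┃ FileViewer                      
┠─────────────────────────────────
┃import sys                       
┃from collections import defaultdi
┃                                 
┃                                 
┃class ExecuteHandler:            
┃    def __init__(self, value):   
┃        self.result = config     
┃                                 
┃# Handle edge cases              
┃data = value.validate()          
┃# Initialize configuration       
┃def validate_items(items):       
┗━━━━━━━━━━━━━━━━━━━━━━━━━━━━━━━━━
            ┃......┃░░░░░░░░░░░░░░
            ┃......┃░░░░░░░░░░░░░░
            ┃      ┃░░░░░░░░░░░░░░
            ┃      ┃▒▒▒▒▒▒▒▒▒▒▒▒▒▒
            ┃      ┃▒▒▒▒▒▒▒▒▒▒▒▒▒▒
            ┗━━━━━━┃▒▒▒▒▒▒▒▒▒▒▒▒▒▒
                   ┗━━━━━━━━━━━━━━


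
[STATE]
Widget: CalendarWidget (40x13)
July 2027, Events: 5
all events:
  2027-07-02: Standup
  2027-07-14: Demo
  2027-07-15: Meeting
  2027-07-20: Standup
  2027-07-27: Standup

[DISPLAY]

               July 2027                
Mo Tu We Th Fr Sa Su                    
          1  2*  3  4                   
 5  6  7  8  9 10 11                    
12 13 14* 15* 16 17 18                  
19 20* 21 22 23 24 25                   
26 27* 28 29 30 31                      
                                        
                                        
                                        
                                        
                                        
                                        


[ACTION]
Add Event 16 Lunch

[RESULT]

               July 2027                
Mo Tu We Th Fr Sa Su                    
          1  2*  3  4                   
 5  6  7  8  9 10 11                    
12 13 14* 15* 16* 17 18                 
19 20* 21 22 23 24 25                   
26 27* 28 29 30 31                      
                                        
                                        
                                        
                                        
                                        
                                        


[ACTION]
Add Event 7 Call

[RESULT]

               July 2027                
Mo Tu We Th Fr Sa Su                    
          1  2*  3  4                   
 5  6  7*  8  9 10 11                   
12 13 14* 15* 16* 17 18                 
19 20* 21 22 23 24 25                   
26 27* 28 29 30 31                      
                                        
                                        
                                        
                                        
                                        
                                        


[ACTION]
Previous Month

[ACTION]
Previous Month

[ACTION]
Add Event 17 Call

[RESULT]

                May 2027                
Mo Tu We Th Fr Sa Su                    
                1  2                    
 3  4  5  6  7  8  9                    
10 11 12 13 14 15 16                    
17* 18 19 20 21 22 23                   
24 25 26 27 28 29 30                    
31                                      
                                        
                                        
                                        
                                        
                                        
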